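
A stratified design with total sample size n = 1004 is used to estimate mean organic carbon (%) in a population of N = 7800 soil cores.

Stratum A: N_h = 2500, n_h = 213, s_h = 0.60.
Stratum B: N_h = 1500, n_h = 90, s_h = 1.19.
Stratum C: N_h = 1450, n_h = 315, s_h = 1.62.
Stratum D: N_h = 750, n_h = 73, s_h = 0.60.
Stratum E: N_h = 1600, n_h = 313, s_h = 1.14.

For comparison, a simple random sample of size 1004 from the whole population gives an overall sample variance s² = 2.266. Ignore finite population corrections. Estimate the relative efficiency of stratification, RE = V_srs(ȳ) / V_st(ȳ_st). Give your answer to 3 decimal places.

V̂(ȳ_st) = Σ W_h² s_h²/n_h, with W_h = N_h/N and N = 7800:
  stratum A: (2500/7800)²·0.60²/213 = 0.000173626
  stratum B: (1500/7800)²·1.19²/90 = 0.000581895
  stratum C: (1450/7800)²·1.62²/315 = 0.000287916
  stratum D: (750/7800)²·0.60²/73 = 4.55946e-05
  stratum E: (1600/7800)²·1.14²/313 = 0.000174709
V_st = 0.00126374
V_srs = s²/n = 2.266/1004 = 0.00225697
Relative efficiency = V_srs / V_st = 0.00225697/0.00126374 = 1.7859

RE ≈ 1.786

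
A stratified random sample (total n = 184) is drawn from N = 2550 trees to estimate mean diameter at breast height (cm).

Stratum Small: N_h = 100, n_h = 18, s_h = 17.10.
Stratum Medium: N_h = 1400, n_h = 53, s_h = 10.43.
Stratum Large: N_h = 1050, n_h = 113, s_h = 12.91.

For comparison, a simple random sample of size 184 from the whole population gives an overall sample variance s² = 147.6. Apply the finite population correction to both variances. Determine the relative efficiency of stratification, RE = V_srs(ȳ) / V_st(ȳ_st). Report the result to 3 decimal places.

RE ≈ 0.887

V̂(ȳ_st) = Σ W_h² (1 − n_h/N_h) s_h²/n_h, with W_h = N_h/N and N = 2550:
  stratum Small: (100/2550)²·(1 − 18/100)·17.10²/18 = 0.0204858
  stratum Medium: (1400/2550)²·(1 − 53/1400)·10.43²/53 = 0.595262
  stratum Large: (1050/2550)²·(1 − 113/1050)·12.91²/113 = 0.223163
V_st = 0.838911
V_srs = (1 − 184/2550)·147.6/184 = 0.744292
Relative efficiency = V_srs / V_st = 0.744292/0.838911 = 0.8872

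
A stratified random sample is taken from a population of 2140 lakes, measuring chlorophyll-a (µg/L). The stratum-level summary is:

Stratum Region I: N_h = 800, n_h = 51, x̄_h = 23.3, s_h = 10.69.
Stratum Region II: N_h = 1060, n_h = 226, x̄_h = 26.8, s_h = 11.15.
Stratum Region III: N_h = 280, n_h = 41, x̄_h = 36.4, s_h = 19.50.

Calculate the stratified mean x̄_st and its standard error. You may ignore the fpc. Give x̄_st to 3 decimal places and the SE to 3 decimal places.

x̄_st = Σ W_h x̄_h = (800·23.3 + 1060·26.8 + 280·36.4)/2140 = 26.74766
V̂(x̄_st) = Σ W_h² s_h²/n_h, with W_h = N_h/N and N = 2140:
  stratum Region I: (800/2140)²·10.69²/51 = 0.313139
  stratum Region II: (1060/2140)²·11.15²/226 = 0.134966
  stratum Region III: (280/2140)²·19.50²/41 = 0.158772
V̂(x̄_st) = 0.606878
SE(x̄_st) = √0.606878 = 0.779024

x̄_st ≈ 26.748, SE ≈ 0.779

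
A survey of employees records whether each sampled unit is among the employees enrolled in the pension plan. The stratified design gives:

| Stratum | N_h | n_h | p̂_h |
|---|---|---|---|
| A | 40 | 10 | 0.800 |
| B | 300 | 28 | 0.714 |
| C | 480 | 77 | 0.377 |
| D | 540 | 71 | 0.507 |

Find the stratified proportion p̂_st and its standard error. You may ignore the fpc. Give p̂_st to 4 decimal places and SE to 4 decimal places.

p̂_st ≈ 0.5154, SE ≈ 0.0365

N = 1360; stratum weights W_h = N_h/N.
p̂_st = Σ W_h p̂_h = (40·0.800 + 300·0.714 + 480·0.377 + 540·0.507)/1360 = 0.51540
V̂(p̂_st) = Σ W_h² p̂_h(1−p̂_h)/(n_h−1):
  stratum A: (40/1360)²·0.800·0.200/9 = 1.53787e-05
  stratum B: (300/1360)²·0.714·0.286/27 = 0.000368015
  stratum C: (480/1360)²·0.377·0.623/76 = 0.000384964
  stratum D: (540/1360)²·0.507·0.493/70 = 0.000562946
V̂(p̂_st) = 0.0013313; SE = √V̂ = 0.036487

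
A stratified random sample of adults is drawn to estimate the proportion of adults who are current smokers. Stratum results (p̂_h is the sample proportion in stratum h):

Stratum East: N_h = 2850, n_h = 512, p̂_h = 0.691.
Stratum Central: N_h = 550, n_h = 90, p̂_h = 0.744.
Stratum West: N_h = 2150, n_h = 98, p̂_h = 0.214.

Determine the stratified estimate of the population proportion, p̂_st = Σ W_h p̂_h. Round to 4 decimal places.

N = 5550; stratum weights W_h = N_h/N.
p̂_st = Σ W_h p̂_h = (2850·0.691 + 550·0.744 + 2150·0.214)/5550 = 0.51147

p̂_st ≈ 0.5115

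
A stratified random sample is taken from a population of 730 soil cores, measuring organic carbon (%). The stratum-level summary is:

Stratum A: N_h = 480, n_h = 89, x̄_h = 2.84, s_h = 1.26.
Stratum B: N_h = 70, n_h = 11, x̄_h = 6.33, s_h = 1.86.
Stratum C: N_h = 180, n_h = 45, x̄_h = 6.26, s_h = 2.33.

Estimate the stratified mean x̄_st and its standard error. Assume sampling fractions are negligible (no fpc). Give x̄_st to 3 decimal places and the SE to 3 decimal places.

x̄_st ≈ 4.018, SE ≈ 0.134

x̄_st = Σ W_h x̄_h = (480·2.84 + 70·6.33 + 180·6.26)/730 = 4.01795
V̂(x̄_st) = Σ W_h² s_h²/n_h, with W_h = N_h/N and N = 730:
  stratum A: (480/730)²·1.26²/89 = 0.00771237
  stratum B: (70/730)²·1.86²/11 = 0.0028919
  stratum C: (180/730)²·2.33²/45 = 0.00733497
V̂(x̄_st) = 0.0179392
SE(x̄_st) = √0.0179392 = 0.133937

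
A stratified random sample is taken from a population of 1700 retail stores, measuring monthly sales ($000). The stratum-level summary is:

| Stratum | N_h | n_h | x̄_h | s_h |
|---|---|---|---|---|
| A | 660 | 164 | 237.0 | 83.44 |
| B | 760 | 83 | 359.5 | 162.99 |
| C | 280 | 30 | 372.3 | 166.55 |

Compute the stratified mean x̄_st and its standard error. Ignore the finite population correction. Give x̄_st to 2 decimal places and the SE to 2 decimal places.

x̄_st = Σ W_h x̄_h = (660·237.0 + 760·359.5 + 280·372.3)/1700 = 314.04941
V̂(x̄_st) = Σ W_h² s_h²/n_h, with W_h = N_h/N and N = 1700:
  stratum A: (660/1700)²·83.44²/164 = 6.39874
  stratum B: (760/1700)²·162.99²/83 = 63.9695
  stratum C: (280/1700)²·166.55²/30 = 25.0834
V̂(x̄_st) = 95.4517
SE(x̄_st) = √95.4517 = 9.76994

x̄_st ≈ 314.05, SE ≈ 9.77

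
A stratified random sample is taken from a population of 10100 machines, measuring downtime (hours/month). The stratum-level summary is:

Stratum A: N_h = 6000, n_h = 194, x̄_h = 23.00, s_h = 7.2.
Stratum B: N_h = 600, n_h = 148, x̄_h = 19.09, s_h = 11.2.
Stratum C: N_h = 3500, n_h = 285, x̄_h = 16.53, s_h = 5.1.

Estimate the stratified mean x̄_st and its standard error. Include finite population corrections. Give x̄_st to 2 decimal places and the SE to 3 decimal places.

x̄_st ≈ 20.53, SE ≈ 0.322

x̄_st = Σ W_h x̄_h = (6000·23.00 + 600·19.09 + 3500·16.53)/10100 = 20.52564
V̂(x̄_st) = Σ W_h² (1 − n_h/N_h) s_h²/n_h, with W_h = N_h/N and N = 10100:
  stratum A: (6000/10100)²·(1 − 194/6000)·7.2²/194 = 0.0912533
  stratum B: (600/10100)²·(1 − 148/600)·11.2²/148 = 0.00225331
  stratum C: (3500/10100)²·(1 − 285/3500)·5.1²/285 = 0.010067
V̂(x̄_st) = 0.103574
SE(x̄_st) = √0.103574 = 0.321829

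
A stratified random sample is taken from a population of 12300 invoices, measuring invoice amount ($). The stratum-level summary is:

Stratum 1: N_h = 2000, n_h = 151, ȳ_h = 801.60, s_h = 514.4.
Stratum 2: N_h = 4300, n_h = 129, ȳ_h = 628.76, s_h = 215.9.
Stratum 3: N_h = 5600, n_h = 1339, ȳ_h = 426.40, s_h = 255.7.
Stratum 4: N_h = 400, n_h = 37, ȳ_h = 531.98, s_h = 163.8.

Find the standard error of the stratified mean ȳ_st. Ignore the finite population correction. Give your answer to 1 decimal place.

SE(ȳ_st) ≈ 10.1

V̂(ȳ_st) = Σ W_h² s_h²/n_h, with W_h = N_h/N and N = 12300:
  stratum 1: (2000/12300)²·514.4²/151 = 46.3313
  stratum 2: (4300/12300)²·215.9²/129 = 44.1613
  stratum 3: (5600/12300)²·255.7²/1339 = 10.1215
  stratum 4: (400/12300)²·163.8²/37 = 0.766895
V̂(ȳ_st) = 101.381
SE(ȳ_st) = √101.381 = 10.0688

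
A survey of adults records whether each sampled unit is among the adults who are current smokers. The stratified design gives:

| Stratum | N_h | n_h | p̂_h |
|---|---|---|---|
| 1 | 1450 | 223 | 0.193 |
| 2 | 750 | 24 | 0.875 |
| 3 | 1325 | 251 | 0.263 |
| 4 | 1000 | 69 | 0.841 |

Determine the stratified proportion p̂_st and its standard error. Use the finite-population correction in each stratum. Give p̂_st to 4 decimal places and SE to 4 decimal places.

N = 4525; stratum weights W_h = N_h/N.
p̂_st = Σ W_h p̂_h = (1450·0.193 + 750·0.875 + 1325·0.263 + 1000·0.841)/4525 = 0.46974
V̂(p̂_st) = Σ W_h² (1 − n_h/N_h) p̂_h(1−p̂_h)/(n_h−1):
  stratum 1: (1450/4525)²·(1 − 223/1450)·0.193·0.807/222 = 6.09612e-05
  stratum 2: (750/4525)²·(1 − 24/750)·0.875·0.125/23 = 0.000126459
  stratum 3: (1325/4525)²·(1 − 251/1325)·0.263·0.737/250 = 5.38848e-05
  stratum 4: (1000/4525)²·(1 − 69/1000)·0.841·0.159/68 = 8.94122e-05
V̂(p̂_st) = 0.000330717; SE = √V̂ = 0.0181856

p̂_st ≈ 0.4697, SE ≈ 0.0182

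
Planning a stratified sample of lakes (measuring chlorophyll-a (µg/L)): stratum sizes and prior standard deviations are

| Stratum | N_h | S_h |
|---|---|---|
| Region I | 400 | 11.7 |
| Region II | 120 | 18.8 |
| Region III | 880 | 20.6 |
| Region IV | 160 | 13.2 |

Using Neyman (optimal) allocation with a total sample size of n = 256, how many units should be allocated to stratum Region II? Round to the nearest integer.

Neyman allocation: n_h = n · N_h S_h / Σ N_i S_i, with n = 256.
  stratum Region I: N_h·S_h = 400·11.7 = 4680.00
  stratum Region II: N_h·S_h = 120·18.8 = 2256.00
  stratum Region III: N_h·S_h = 880·20.6 = 18128.00
  stratum Region IV: N_h·S_h = 160·13.2 = 2112.00
Σ N_h S_h = 27176.00
n for stratum Region II = 256·2256.00/27176.00 = 21.252 → 21

21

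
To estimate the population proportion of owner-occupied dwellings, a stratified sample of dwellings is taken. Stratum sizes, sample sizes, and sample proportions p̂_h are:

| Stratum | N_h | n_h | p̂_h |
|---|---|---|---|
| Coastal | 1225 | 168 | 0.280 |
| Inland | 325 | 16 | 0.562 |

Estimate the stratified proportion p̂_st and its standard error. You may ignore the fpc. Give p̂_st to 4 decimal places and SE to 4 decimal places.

N = 1550; stratum weights W_h = N_h/N.
p̂_st = Σ W_h p̂_h = (1225·0.280 + 325·0.562)/1550 = 0.33913
V̂(p̂_st) = Σ W_h² p̂_h(1−p̂_h)/(n_h−1):
  stratum Coastal: (1225/1550)²·0.280·0.720/167 = 0.00075402
  stratum Inland: (325/1550)²·0.562·0.438/15 = 0.000721477
V̂(p̂_st) = 0.0014755; SE = √V̂ = 0.0384122

p̂_st ≈ 0.3391, SE ≈ 0.0384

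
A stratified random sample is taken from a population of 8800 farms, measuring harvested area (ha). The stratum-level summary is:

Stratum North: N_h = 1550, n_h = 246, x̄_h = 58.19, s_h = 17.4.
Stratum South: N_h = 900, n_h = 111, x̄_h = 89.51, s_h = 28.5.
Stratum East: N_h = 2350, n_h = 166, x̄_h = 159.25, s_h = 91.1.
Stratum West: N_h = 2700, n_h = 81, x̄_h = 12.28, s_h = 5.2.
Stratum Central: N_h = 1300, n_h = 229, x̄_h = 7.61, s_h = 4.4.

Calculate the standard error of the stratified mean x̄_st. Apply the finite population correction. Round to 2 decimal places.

SE(x̄_st) ≈ 1.86

V̂(x̄_st) = Σ W_h² (1 − n_h/N_h) s_h²/n_h, with W_h = N_h/N and N = 8800:
  stratum North: (1550/8800)²·(1 − 246/1550)·17.4²/246 = 0.0321224
  stratum South: (900/8800)²·(1 − 111/900)·28.5²/111 = 0.0670998
  stratum East: (2350/8800)²·(1 − 166/2350)·91.1²/166 = 3.31348
  stratum West: (2700/8800)²·(1 − 81/2700)·5.2²/81 = 0.0304829
  stratum Central: (1300/8800)²·(1 − 229/1300)·4.4²/229 = 0.00151998
V̂(x̄_st) = 3.4447
SE(x̄_st) = √3.4447 = 1.85599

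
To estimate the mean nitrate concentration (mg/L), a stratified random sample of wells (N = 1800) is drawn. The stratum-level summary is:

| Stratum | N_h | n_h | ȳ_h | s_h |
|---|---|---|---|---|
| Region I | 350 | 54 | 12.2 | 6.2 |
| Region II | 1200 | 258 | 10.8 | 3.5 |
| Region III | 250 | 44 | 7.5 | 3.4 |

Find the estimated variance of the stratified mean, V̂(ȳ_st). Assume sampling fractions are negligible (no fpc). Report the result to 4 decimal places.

V̂(ȳ_st) = Σ W_h² s_h²/n_h, with W_h = N_h/N and N = 1800:
  stratum Region I: (350/1800)²·6.2²/54 = 0.0269142
  stratum Region II: (1200/1800)²·3.5²/258 = 0.0211025
  stratum Region III: (250/1800)²·3.4²/44 = 0.00506804
V̂(ȳ_st) = 0.0530847

V̂(ȳ_st) ≈ 0.0531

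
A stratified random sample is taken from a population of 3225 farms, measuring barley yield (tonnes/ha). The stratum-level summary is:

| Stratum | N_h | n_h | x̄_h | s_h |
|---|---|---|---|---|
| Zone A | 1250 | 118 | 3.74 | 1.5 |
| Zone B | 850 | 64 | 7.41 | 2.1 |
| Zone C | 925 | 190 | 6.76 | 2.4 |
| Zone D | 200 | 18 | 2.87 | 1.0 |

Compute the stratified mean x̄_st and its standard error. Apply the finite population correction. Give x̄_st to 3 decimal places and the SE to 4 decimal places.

x̄_st ≈ 5.520, SE ≈ 0.0959

x̄_st = Σ W_h x̄_h = (1250·3.74 + 850·7.41 + 925·6.76 + 200·2.87)/3225 = 5.51953
V̂(x̄_st) = Σ W_h² (1 − n_h/N_h) s_h²/n_h, with W_h = N_h/N and N = 3225:
  stratum Zone A: (1250/3225)²·(1 − 118/1250)·1.5²/118 = 0.00259416
  stratum Zone B: (850/3225)²·(1 − 64/850)·2.1²/64 = 0.0044263
  stratum Zone C: (925/3225)²·(1 − 190/925)·2.4²/190 = 0.0019817
  stratum Zone D: (200/3225)²·(1 − 18/200)·1.0²/18 = 0.000194433
V̂(x̄_st) = 0.0091966
SE(x̄_st) = √0.0091966 = 0.0958989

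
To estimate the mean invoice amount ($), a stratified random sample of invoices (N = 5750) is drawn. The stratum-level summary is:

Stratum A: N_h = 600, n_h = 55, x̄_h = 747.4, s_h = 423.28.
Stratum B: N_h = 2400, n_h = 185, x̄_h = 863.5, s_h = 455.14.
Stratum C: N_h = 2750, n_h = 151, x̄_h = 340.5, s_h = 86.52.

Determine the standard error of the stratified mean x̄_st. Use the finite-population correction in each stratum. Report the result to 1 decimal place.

SE(x̄_st) ≈ 14.9

V̂(x̄_st) = Σ W_h² (1 − n_h/N_h) s_h²/n_h, with W_h = N_h/N and N = 5750:
  stratum A: (600/5750)²·(1 − 55/600)·423.28²/55 = 32.2185
  stratum B: (2400/5750)²·(1 − 185/2400)·455.14²/185 = 180.039
  stratum C: (2750/5750)²·(1 − 151/2750)·86.52²/151 = 10.7167
V̂(x̄_st) = 222.975
SE(x̄_st) = √222.975 = 14.9323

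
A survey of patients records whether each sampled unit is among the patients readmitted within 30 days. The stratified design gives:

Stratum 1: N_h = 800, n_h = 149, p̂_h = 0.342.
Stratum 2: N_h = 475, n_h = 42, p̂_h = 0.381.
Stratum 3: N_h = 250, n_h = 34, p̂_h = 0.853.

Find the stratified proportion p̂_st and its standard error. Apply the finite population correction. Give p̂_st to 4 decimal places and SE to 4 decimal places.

p̂_st ≈ 0.4379, SE ≈ 0.0306

N = 1525; stratum weights W_h = N_h/N.
p̂_st = Σ W_h p̂_h = (800·0.342 + 475·0.381 + 250·0.853)/1525 = 0.43792
V̂(p̂_st) = Σ W_h² (1 − n_h/N_h) p̂_h(1−p̂_h)/(n_h−1):
  stratum 1: (800/1525)²·(1 − 149/800)·0.342·0.658/148 = 0.000340503
  stratum 2: (475/1525)²·(1 − 42/475)·0.381·0.619/41 = 0.000508714
  stratum 3: (250/1525)²·(1 − 34/250)·0.853·0.147/33 = 8.8228e-05
V̂(p̂_st) = 0.000937445; SE = √V̂ = 0.0306177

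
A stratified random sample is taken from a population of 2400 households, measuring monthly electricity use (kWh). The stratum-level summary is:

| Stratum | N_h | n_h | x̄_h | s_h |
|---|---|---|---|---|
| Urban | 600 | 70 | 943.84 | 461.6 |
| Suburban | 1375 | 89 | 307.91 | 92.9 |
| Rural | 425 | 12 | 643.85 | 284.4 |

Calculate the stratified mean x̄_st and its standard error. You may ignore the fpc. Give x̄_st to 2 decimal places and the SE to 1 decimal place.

x̄_st = Σ W_h x̄_h = (600·943.84 + 1375·307.91 + 425·643.85)/2400 = 526.38188
V̂(x̄_st) = Σ W_h² s_h²/n_h, with W_h = N_h/N and N = 2400:
  stratum Urban: (600/2400)²·461.6²/70 = 190.245
  stratum Suburban: (1375/2400)²·92.9²/89 = 31.8291
  stratum Rural: (425/2400)²·284.4²/12 = 211.365
V̂(x̄_st) = 433.439
SE(x̄_st) = √433.439 = 20.8192

x̄_st ≈ 526.38, SE ≈ 20.8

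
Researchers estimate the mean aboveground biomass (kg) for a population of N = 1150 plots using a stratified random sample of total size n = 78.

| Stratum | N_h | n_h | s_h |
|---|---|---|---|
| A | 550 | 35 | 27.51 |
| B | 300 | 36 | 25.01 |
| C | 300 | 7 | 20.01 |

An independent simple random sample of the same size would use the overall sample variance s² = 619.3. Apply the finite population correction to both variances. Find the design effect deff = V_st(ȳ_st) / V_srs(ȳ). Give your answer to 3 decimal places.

V̂(ȳ_st) = Σ W_h² (1 − n_h/N_h) s_h²/n_h, with W_h = N_h/N and N = 1150:
  stratum A: (550/1150)²·(1 − 35/550)·27.51²/35 = 4.63113
  stratum B: (300/1150)²·(1 − 36/300)·25.01²/36 = 1.04053
  stratum C: (300/1150)²·(1 − 7/300)·20.01²/7 = 3.8018
V_st = 9.47346
V_srs = (1 − 78/1150)·619.3/78 = 7.40122
deff = V_st / V_srs = 9.47346/7.40122 = 1.2800

deff ≈ 1.280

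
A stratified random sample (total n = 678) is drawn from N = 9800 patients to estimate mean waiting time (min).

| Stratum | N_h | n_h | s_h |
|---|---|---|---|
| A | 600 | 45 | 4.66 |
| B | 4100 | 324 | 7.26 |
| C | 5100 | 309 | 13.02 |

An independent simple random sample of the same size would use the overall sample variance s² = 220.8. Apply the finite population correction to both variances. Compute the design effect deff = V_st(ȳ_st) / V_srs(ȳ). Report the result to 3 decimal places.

V̂(ȳ_st) = Σ W_h² (1 − n_h/N_h) s_h²/n_h, with W_h = N_h/N and N = 9800:
  stratum A: (600/9800)²·(1 − 45/600)·4.66²/45 = 0.00167321
  stratum B: (4100/9800)²·(1 − 324/4100)·7.26²/324 = 0.0262236
  stratum C: (5100/9800)²·(1 − 309/5100)·13.02²/309 = 0.139575
V_st = 0.167472
V_srs = (1 − 678/9800)·220.8/678 = 0.303133
deff = V_st / V_srs = 0.167472/0.303133 = 0.5525

deff ≈ 0.552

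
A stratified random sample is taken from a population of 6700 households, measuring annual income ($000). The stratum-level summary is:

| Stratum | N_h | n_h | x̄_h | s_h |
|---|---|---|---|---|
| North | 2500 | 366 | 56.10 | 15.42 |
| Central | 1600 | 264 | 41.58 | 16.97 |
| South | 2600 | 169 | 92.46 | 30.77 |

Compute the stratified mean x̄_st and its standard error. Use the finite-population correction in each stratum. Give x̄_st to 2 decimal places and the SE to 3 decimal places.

x̄_st = Σ W_h x̄_h = (2500·56.10 + 1600·41.58 + 2600·92.46)/6700 = 66.74239
V̂(x̄_st) = Σ W_h² (1 − n_h/N_h) s_h²/n_h, with W_h = N_h/N and N = 6700:
  stratum North: (2500/6700)²·(1 − 366/2500)·15.42²/366 = 0.0772098
  stratum Central: (1600/6700)²·(1 − 264/1600)·16.97²/264 = 0.0519441
  stratum South: (2600/6700)²·(1 − 169/2600)·30.77²/169 = 0.788818
V̂(x̄_st) = 0.917972
SE(x̄_st) = √0.917972 = 0.958109

x̄_st ≈ 66.74, SE ≈ 0.958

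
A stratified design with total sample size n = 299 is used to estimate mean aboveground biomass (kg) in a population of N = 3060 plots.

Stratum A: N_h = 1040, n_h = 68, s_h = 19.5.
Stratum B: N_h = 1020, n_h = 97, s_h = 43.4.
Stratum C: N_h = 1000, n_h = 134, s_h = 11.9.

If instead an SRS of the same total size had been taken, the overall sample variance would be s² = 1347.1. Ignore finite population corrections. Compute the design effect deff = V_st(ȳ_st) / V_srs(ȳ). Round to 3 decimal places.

deff ≈ 0.647

V̂(ȳ_st) = Σ W_h² s_h²/n_h, with W_h = N_h/N and N = 3060:
  stratum A: (1040/3060)²·19.5²/68 = 0.645928
  stratum B: (1020/3060)²·43.4²/97 = 2.15757
  stratum C: (1000/3060)²·11.9²/134 = 0.112862
V_st = 2.91636
V_srs = s²/n = 1347.1/299 = 4.50535
deff = V_st / V_srs = 2.91636/4.50535 = 0.6473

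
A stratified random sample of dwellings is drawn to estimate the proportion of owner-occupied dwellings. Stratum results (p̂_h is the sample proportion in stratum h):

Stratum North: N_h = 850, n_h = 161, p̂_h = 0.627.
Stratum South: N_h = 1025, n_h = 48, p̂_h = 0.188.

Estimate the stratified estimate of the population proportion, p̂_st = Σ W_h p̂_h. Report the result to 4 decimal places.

p̂_st ≈ 0.3870

N = 1875; stratum weights W_h = N_h/N.
p̂_st = Σ W_h p̂_h = (850·0.627 + 1025·0.188)/1875 = 0.38701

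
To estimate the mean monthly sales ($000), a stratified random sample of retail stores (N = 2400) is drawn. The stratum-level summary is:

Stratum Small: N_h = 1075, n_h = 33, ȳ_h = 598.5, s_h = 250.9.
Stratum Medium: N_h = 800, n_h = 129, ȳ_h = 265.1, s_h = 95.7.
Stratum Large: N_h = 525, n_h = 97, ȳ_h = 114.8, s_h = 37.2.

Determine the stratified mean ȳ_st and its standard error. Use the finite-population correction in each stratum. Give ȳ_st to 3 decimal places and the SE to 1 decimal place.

ȳ_st ≈ 381.557, SE ≈ 19.4

ȳ_st = Σ W_h ȳ_h = (1075·598.5 + 800·265.1 + 525·114.8)/2400 = 381.55729
V̂(ȳ_st) = Σ W_h² (1 − n_h/N_h) s_h²/n_h, with W_h = N_h/N and N = 2400:
  stratum Small: (1075/2400)²·(1 − 33/1075)·250.9²/33 = 370.972
  stratum Medium: (800/2400)²·(1 − 129/800)·95.7²/129 = 6.61644
  stratum Large: (525/2400)²·(1 − 97/525)·37.2²/97 = 0.556538
V̂(ȳ_st) = 378.145
SE(ȳ_st) = √378.145 = 19.4459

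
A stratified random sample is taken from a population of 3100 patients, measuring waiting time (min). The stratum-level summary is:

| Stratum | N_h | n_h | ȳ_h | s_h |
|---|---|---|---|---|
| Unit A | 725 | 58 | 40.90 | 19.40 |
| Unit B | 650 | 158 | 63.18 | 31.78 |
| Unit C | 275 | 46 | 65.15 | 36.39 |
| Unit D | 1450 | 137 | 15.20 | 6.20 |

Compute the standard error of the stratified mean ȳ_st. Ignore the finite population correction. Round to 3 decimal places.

V̂(ȳ_st) = Σ W_h² s_h²/n_h, with W_h = N_h/N and N = 3100:
  stratum Unit A: (725/3100)²·19.40²/58 = 0.354918
  stratum Unit B: (650/3100)²·31.78²/158 = 0.281031
  stratum Unit C: (275/3100)²·36.39²/46 = 0.226542
  stratum Unit D: (1450/3100)²·6.20²/137 = 0.0613869
V̂(ȳ_st) = 0.923878
SE(ȳ_st) = √0.923878 = 0.961185

SE(ȳ_st) ≈ 0.961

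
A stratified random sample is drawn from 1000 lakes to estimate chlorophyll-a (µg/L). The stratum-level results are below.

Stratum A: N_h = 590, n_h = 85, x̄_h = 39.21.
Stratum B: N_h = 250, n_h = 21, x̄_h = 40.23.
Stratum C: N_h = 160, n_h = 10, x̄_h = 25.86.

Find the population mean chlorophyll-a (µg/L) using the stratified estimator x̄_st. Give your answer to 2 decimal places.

x̄_st ≈ 37.33

N = Σ N_h = 1000. Stratum weights W_h = N_h/N.
x̄_st = (590·39.21 + 250·40.23 + 160·25.86) / 1000 = 37.3290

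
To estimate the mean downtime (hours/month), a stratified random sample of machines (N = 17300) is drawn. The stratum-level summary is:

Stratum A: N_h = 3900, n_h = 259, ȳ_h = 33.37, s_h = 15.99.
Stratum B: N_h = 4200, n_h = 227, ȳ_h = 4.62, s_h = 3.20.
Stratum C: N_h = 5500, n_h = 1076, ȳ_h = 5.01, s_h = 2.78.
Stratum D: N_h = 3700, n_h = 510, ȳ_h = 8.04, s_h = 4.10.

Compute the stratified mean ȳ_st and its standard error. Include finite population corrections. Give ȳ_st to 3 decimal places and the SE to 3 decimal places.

ȳ_st = Σ W_h ȳ_h = (3900·33.37 + 4200·4.62 + 5500·5.01 + 3700·8.04)/17300 = 11.95665
V̂(ȳ_st) = Σ W_h² (1 − n_h/N_h) s_h²/n_h, with W_h = N_h/N and N = 17300:
  stratum A: (3900/17300)²·(1 − 259/3900)·15.99²/259 = 0.0468371
  stratum B: (4200/17300)²·(1 − 227/4200)·3.20²/227 = 0.00251507
  stratum C: (5500/17300)²·(1 − 1076/5500)·2.78²/1076 = 0.000583933
  stratum D: (3700/17300)²·(1 − 510/3700)·4.10²/510 = 0.00129986
V̂(ȳ_st) = 0.051236
SE(ȳ_st) = √0.051236 = 0.226354

ȳ_st ≈ 11.957, SE ≈ 0.226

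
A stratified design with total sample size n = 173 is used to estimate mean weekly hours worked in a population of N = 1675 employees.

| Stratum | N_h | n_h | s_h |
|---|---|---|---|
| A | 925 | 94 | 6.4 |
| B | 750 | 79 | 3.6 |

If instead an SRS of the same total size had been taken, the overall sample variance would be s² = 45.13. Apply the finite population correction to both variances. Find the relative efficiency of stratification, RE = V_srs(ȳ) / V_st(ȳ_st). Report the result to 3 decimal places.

RE ≈ 1.572

V̂(ȳ_st) = Σ W_h² (1 − n_h/N_h) s_h²/n_h, with W_h = N_h/N and N = 1675:
  stratum A: (925/1675)²·(1 − 94/925)·6.4²/94 = 0.119384
  stratum B: (750/1675)²·(1 − 79/750)·3.6²/79 = 0.0294261
V_st = 0.14881
V_srs = (1 − 173/1675)·45.13/173 = 0.233924
Relative efficiency = V_srs / V_st = 0.233924/0.14881 = 1.5720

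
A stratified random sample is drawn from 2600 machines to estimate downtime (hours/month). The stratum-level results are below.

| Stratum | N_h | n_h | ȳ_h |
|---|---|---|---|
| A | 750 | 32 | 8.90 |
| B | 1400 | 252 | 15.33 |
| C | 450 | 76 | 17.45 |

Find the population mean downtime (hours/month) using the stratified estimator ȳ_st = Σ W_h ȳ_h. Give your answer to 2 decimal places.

N = Σ N_h = 2600. Stratum weights W_h = N_h/N.
ȳ_st = (750·8.90 + 1400·15.33 + 450·17.45) / 2600 = 13.8421

ȳ_st ≈ 13.84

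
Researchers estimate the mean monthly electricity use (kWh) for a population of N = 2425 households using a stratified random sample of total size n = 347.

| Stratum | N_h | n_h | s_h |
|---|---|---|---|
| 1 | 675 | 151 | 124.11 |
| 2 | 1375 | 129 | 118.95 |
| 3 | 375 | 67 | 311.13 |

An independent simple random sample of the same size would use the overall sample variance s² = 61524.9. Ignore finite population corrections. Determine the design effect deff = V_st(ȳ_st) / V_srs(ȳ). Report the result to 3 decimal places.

deff ≈ 0.438

V̂(ȳ_st) = Σ W_h² s_h²/n_h, with W_h = N_h/N and N = 2425:
  stratum 1: (675/2425)²·124.11²/151 = 7.90352
  stratum 2: (1375/2425)²·118.95²/129 = 35.2631
  stratum 3: (375/2425)²·311.13²/67 = 34.55
V_st = 77.7167
V_srs = s²/n = 61524.9/347 = 177.305
deff = V_st / V_srs = 77.7167/177.305 = 0.4383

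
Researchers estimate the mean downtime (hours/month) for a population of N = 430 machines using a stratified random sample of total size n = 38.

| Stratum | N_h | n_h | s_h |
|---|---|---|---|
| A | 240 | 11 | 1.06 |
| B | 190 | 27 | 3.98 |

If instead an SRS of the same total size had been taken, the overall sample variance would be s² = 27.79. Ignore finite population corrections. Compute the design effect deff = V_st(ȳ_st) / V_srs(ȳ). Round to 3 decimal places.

V̂(ȳ_st) = Σ W_h² s_h²/n_h, with W_h = N_h/N and N = 430:
  stratum A: (240/430)²·1.06²/11 = 0.0318203
  stratum B: (190/430)²·3.98²/27 = 0.114544
V_st = 0.146364
V_srs = s²/n = 27.79/38 = 0.731316
deff = V_st / V_srs = 0.146364/0.731316 = 0.2001

deff ≈ 0.200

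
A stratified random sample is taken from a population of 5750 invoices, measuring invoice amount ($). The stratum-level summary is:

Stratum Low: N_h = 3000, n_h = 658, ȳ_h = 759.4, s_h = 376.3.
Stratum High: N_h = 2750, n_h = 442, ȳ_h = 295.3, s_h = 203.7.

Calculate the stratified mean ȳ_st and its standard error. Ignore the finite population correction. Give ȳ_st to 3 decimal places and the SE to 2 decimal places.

ȳ_st = Σ W_h ȳ_h = (3000·759.4 + 2750·295.3)/5750 = 537.43913
V̂(ȳ_st) = Σ W_h² s_h²/n_h, with W_h = N_h/N and N = 5750:
  stratum Low: (3000/5750)²·376.3²/658 = 58.58
  stratum High: (2750/5750)²·203.7²/442 = 21.4728
V̂(ȳ_st) = 80.0528
SE(ȳ_st) = √80.0528 = 8.94723

ȳ_st ≈ 537.439, SE ≈ 8.95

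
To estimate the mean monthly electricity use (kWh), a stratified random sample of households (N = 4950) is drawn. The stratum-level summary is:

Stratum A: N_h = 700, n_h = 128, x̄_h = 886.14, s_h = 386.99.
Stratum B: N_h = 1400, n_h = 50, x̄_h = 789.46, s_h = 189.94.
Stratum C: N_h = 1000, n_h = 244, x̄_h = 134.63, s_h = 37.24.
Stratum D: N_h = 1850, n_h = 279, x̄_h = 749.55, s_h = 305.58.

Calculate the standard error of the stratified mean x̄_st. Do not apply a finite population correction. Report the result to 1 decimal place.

V̂(x̄_st) = Σ W_h² s_h²/n_h, with W_h = N_h/N and N = 4950:
  stratum A: (700/4950)²·386.99²/128 = 23.3978
  stratum B: (1400/4950)²·189.94²/50 = 57.7176
  stratum C: (1000/4950)²·37.24²/244 = 0.231963
  stratum D: (1850/4950)²·305.58²/279 = 46.7497
V̂(x̄_st) = 128.097
SE(x̄_st) = √128.097 = 11.318

SE(x̄_st) ≈ 11.3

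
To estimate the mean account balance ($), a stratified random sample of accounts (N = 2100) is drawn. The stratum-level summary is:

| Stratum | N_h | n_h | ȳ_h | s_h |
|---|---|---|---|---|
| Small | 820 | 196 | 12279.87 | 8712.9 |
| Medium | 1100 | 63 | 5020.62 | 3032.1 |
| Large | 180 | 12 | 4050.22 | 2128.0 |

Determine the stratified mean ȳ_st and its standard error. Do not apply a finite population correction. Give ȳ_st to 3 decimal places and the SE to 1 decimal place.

ȳ_st ≈ 7772.007, SE ≈ 319.2

ȳ_st = Σ W_h ȳ_h = (820·12279.87 + 1100·5020.62 + 180·4050.22)/2100 = 7772.00714
V̂(ȳ_st) = Σ W_h² s_h²/n_h, with W_h = N_h/N and N = 2100:
  stratum Small: (820/2100)²·8712.9²/196 = 59055.2
  stratum Medium: (1100/2100)²·3032.1²/63 = 40039.9
  stratum Large: (180/2100)²·2128.0²/12 = 2772.48
V̂(ȳ_st) = 101868
SE(ȳ_st) = √101868 = 319.167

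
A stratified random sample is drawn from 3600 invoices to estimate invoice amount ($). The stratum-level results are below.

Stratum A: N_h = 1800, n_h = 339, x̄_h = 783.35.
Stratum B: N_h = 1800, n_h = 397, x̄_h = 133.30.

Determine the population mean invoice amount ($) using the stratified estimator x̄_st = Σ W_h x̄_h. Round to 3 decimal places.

N = Σ N_h = 3600. Stratum weights W_h = N_h/N.
x̄_st = (1800·783.35 + 1800·133.30) / 3600 = 458.32500

x̄_st ≈ 458.325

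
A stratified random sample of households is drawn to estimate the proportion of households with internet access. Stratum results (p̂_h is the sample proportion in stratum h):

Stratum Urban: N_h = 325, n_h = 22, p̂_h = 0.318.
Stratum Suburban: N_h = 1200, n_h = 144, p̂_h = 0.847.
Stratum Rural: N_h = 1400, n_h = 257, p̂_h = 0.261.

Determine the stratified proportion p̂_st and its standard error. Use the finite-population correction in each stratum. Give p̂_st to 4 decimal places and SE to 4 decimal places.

N = 2925; stratum weights W_h = N_h/N.
p̂_st = Σ W_h p̂_h = (325·0.318 + 1200·0.847 + 1400·0.261)/2925 = 0.50774
V̂(p̂_st) = Σ W_h² (1 − n_h/N_h) p̂_h(1−p̂_h)/(n_h−1):
  stratum Urban: (325/2925)²·(1 − 22/325)·0.318·0.682/21 = 0.000118868
  stratum Suburban: (1200/2925)²·(1 − 144/1200)·0.847·0.153/143 = 0.000134225
  stratum Rural: (1400/2925)²·(1 − 257/1400)·0.261·0.739/256 = 0.000140918
V̂(p̂_st) = 0.000394011; SE = √V̂ = 0.0198497

p̂_st ≈ 0.5077, SE ≈ 0.0198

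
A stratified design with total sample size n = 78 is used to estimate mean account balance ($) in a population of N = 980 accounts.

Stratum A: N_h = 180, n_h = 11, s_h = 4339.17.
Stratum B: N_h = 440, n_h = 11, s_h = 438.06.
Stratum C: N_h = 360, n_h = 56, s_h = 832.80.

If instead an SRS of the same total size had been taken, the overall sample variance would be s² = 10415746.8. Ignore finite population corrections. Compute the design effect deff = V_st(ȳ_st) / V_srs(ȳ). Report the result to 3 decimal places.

deff ≈ 0.471

V̂(ȳ_st) = Σ W_h² s_h²/n_h, with W_h = N_h/N and N = 980:
  stratum A: (180/980)²·4339.17²/11 = 57744.9
  stratum B: (440/980)²·438.06²/11 = 3516.64
  stratum C: (360/980)²·832.80²/56 = 1671.27
V_st = 62932.8
V_srs = s²/n = 10415746.8/78 = 133535
deff = V_st / V_srs = 62932.8/133535 = 0.4713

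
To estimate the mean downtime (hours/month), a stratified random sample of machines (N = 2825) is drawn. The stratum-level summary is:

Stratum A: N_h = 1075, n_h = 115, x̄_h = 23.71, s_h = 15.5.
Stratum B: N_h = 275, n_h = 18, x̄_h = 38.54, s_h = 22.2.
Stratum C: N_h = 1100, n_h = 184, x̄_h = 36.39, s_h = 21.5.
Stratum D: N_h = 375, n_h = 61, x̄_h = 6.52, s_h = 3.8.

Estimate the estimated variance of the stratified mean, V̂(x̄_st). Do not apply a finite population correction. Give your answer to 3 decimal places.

V̂(x̄_st) = Σ W_h² s_h²/n_h, with W_h = N_h/N and N = 2825:
  stratum A: (1075/2825)²·15.5²/115 = 0.302514
  stratum B: (275/2825)²·22.2²/18 = 0.259455
  stratum C: (1100/2825)²·21.5²/184 = 0.380897
  stratum D: (375/2825)²·3.8²/61 = 0.00417122
V̂(x̄_st) = 0.947037

V̂(x̄_st) ≈ 0.947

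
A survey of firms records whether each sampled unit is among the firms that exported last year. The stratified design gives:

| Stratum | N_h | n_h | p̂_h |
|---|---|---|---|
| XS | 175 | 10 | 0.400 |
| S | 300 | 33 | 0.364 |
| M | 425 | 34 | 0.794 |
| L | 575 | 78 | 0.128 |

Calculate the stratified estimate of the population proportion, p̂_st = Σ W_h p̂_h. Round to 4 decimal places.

p̂_st ≈ 0.4002

N = 1475; stratum weights W_h = N_h/N.
p̂_st = Σ W_h p̂_h = (175·0.400 + 300·0.364 + 425·0.794 + 575·0.128)/1475 = 0.40017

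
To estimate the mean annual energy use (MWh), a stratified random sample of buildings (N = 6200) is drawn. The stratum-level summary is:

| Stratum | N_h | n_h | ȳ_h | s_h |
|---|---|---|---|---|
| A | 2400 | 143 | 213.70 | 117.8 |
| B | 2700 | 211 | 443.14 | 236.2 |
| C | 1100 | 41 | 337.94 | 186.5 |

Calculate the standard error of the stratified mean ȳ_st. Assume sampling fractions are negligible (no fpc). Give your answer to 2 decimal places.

SE(ȳ_st) ≈ 9.56

V̂(ȳ_st) = Σ W_h² s_h²/n_h, with W_h = N_h/N and N = 6200:
  stratum A: (2400/6200)²·117.8²/143 = 14.541
  stratum B: (2700/6200)²·236.2²/211 = 50.1443
  stratum C: (1100/6200)²·186.5²/41 = 26.704
V̂(ȳ_st) = 91.3892
SE(ȳ_st) = √91.3892 = 9.55977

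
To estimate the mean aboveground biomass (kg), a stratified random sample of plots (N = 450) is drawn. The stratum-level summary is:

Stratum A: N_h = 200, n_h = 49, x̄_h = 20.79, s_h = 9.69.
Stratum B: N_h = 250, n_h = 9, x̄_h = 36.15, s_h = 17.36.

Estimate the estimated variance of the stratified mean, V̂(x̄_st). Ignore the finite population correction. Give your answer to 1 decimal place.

V̂(x̄_st) = Σ W_h² s_h²/n_h, with W_h = N_h/N and N = 450:
  stratum A: (200/450)²·9.69²/49 = 0.378518
  stratum B: (250/450)²·17.36²/9 = 10.335
V̂(x̄_st) = 10.7136

V̂(x̄_st) ≈ 10.7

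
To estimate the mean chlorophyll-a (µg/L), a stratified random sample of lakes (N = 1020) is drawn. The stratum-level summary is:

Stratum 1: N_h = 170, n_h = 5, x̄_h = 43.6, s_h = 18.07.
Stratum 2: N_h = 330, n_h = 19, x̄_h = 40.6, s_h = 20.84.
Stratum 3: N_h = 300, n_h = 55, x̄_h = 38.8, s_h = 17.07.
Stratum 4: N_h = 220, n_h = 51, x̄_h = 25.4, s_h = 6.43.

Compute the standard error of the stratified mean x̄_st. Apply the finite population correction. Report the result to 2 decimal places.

V̂(x̄_st) = Σ W_h² (1 − n_h/N_h) s_h²/n_h, with W_h = N_h/N and N = 1020:
  stratum 1: (170/1020)²·(1 − 5/170)·18.07²/5 = 1.76067
  stratum 2: (330/1020)²·(1 − 19/330)·20.84²/19 = 2.25484
  stratum 3: (300/1020)²·(1 − 55/300)·17.07²/55 = 0.374275
  stratum 4: (220/1020)²·(1 − 51/220)·6.43²/51 = 0.0289708
V̂(x̄_st) = 4.41876
SE(x̄_st) = √4.41876 = 2.10208

SE(x̄_st) ≈ 2.10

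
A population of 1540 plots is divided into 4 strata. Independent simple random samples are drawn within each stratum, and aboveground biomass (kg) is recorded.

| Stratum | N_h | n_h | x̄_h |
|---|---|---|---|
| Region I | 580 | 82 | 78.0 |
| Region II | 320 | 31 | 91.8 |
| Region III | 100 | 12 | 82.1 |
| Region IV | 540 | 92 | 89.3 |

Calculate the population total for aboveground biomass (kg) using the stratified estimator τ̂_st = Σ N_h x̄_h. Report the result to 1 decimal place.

τ̂_st ≈ 131048.0

τ̂_st = Σ N_h x̄_h = 580·78.0 + 320·91.8 + 100·82.1 + 540·89.3 = 131048.0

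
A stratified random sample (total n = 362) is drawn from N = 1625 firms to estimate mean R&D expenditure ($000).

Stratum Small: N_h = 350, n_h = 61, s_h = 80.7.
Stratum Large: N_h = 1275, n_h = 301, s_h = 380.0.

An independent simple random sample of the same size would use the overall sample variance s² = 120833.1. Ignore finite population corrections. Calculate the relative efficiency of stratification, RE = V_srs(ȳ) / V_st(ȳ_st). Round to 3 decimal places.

RE ≈ 1.112

V̂(ȳ_st) = Σ W_h² s_h²/n_h, with W_h = N_h/N and N = 1625:
  stratum Small: (350/1625)²·80.7²/61 = 4.95275
  stratum Large: (1275/1625)²·380.0²/301 = 295.335
V_st = 300.287
V_srs = s²/n = 120833.1/362 = 333.793
Relative efficiency = V_srs / V_st = 333.793/300.287 = 1.1116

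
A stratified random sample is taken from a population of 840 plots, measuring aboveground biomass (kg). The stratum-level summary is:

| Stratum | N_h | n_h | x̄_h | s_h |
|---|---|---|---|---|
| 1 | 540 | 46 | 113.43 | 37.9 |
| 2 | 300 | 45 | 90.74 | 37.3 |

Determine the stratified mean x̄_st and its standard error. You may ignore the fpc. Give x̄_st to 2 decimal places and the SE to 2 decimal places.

x̄_st ≈ 105.33, SE ≈ 4.10

x̄_st = Σ W_h x̄_h = (540·113.43 + 300·90.74)/840 = 105.32643
V̂(x̄_st) = Σ W_h² s_h²/n_h, with W_h = N_h/N and N = 840:
  stratum 1: (540/840)²·37.9²/46 = 12.9047
  stratum 2: (300/840)²·37.3²/45 = 3.94357
V̂(x̄_st) = 16.8483
SE(x̄_st) = √16.8483 = 4.10467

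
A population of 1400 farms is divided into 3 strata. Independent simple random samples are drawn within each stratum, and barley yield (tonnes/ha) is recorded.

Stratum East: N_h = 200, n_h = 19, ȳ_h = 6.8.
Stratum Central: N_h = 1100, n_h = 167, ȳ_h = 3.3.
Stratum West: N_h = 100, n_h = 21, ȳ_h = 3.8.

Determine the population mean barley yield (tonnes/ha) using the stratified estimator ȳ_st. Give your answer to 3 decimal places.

N = Σ N_h = 1400. Stratum weights W_h = N_h/N.
ȳ_st = (200·6.8 + 1100·3.3 + 100·3.8) / 1400 = 3.83571

ȳ_st ≈ 3.836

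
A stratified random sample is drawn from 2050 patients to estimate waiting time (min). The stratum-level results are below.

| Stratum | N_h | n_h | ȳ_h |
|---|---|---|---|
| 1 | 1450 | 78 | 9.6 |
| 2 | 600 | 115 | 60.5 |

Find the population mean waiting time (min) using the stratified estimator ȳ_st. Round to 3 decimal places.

ȳ_st ≈ 24.498

N = Σ N_h = 2050. Stratum weights W_h = N_h/N.
ȳ_st = (1450·9.6 + 600·60.5) / 2050 = 24.49756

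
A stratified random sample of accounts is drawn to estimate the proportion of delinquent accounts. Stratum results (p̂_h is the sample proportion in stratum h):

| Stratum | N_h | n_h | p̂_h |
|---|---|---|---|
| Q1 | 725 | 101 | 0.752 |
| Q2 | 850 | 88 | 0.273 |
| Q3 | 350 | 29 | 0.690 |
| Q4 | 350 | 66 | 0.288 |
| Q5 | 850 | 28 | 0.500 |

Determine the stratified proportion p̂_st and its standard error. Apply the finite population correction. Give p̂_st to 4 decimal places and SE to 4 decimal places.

N = 3125; stratum weights W_h = N_h/N.
p̂_st = Σ W_h p̂_h = (725·0.752 + 850·0.273 + 350·0.690 + 350·0.288 + 850·0.500)/3125 = 0.49426
V̂(p̂_st) = Σ W_h² (1 − n_h/N_h) p̂_h(1−p̂_h)/(n_h−1):
  stratum Q1: (725/3125)²·(1 − 101/725)·0.752·0.248/100 = 8.63957e-05
  stratum Q2: (850/3125)²·(1 − 88/850)·0.273·0.727/87 = 0.000151304
  stratum Q3: (350/3125)²·(1 − 29/350)·0.690·0.310/28 = 8.78872e-05
  stratum Q4: (350/3125)²·(1 − 66/350)·0.288·0.712/65 = 3.21104e-05
  stratum Q5: (850/3125)²·(1 − 28/850)·0.500·0.500/27 = 0.000662471
V̂(p̂_st) = 0.00102017; SE = √V̂ = 0.0319401

p̂_st ≈ 0.4943, SE ≈ 0.0319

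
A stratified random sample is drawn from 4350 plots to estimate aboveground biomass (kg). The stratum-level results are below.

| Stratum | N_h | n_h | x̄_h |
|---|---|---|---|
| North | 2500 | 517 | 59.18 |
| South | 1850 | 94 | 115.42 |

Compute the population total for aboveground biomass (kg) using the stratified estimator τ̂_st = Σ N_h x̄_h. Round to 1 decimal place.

τ̂_st = Σ N_h x̄_h = 2500·59.18 + 1850·115.42 = 361477.0

τ̂_st ≈ 361477.0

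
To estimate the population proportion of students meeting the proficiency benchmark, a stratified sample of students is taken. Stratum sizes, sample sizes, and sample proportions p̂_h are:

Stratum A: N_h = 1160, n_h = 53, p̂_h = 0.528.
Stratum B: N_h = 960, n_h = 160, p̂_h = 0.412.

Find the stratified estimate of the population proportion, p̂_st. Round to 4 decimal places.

p̂_st ≈ 0.4755

N = 2120; stratum weights W_h = N_h/N.
p̂_st = Σ W_h p̂_h = (1160·0.528 + 960·0.412)/2120 = 0.47547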